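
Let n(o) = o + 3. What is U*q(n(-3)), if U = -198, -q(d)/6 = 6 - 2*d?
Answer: 7128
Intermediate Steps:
n(o) = 3 + o
q(d) = -36 + 12*d (q(d) = -6*(6 - 2*d) = -36 + 12*d)
U*q(n(-3)) = -198*(-36 + 12*(3 - 3)) = -198*(-36 + 12*0) = -198*(-36 + 0) = -198*(-36) = 7128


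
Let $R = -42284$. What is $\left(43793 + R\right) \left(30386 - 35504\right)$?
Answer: $-7723062$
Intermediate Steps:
$\left(43793 + R\right) \left(30386 - 35504\right) = \left(43793 - 42284\right) \left(30386 - 35504\right) = 1509 \left(-5118\right) = -7723062$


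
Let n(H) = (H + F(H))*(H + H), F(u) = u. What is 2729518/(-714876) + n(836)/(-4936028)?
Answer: -1933934147761/441080994066 ≈ -4.3845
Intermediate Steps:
n(H) = 4*H² (n(H) = (H + H)*(H + H) = (2*H)*(2*H) = 4*H²)
2729518/(-714876) + n(836)/(-4936028) = 2729518/(-714876) + (4*836²)/(-4936028) = 2729518*(-1/714876) + (4*698896)*(-1/4936028) = -1364759/357438 + 2795584*(-1/4936028) = -1364759/357438 - 698896/1234007 = -1933934147761/441080994066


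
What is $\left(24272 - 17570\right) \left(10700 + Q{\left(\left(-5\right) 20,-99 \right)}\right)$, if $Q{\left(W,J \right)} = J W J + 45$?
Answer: $-6496617210$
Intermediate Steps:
$Q{\left(W,J \right)} = 45 + W J^{2}$ ($Q{\left(W,J \right)} = W J^{2} + 45 = 45 + W J^{2}$)
$\left(24272 - 17570\right) \left(10700 + Q{\left(\left(-5\right) 20,-99 \right)}\right) = \left(24272 - 17570\right) \left(10700 + \left(45 + \left(-5\right) 20 \left(-99\right)^{2}\right)\right) = 6702 \left(10700 + \left(45 - 980100\right)\right) = 6702 \left(10700 - 980055\right) = 6702 \left(-969355\right) = -6496617210$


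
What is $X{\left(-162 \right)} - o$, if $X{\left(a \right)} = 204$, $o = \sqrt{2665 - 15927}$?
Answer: $204 - i \sqrt{13262} \approx 204.0 - 115.16 i$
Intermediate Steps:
$o = i \sqrt{13262}$ ($o = \sqrt{-13262} = i \sqrt{13262} \approx 115.16 i$)
$X{\left(-162 \right)} - o = 204 - i \sqrt{13262}$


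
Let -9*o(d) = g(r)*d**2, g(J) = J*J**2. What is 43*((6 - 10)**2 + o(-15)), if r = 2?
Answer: -7912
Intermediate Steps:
g(J) = J**3
o(d) = -8*d**2/9 (o(d) = -2**3*d**2/9 = -8*d**2/9)
43*((6 - 10)**2 + o(-15)) = 43*((6 - 10)**2 - 8/9*(-15)**2) = 43*((-4)**2 - 8/9*225) = 43*(16 - 200) = 43*(-184) = -7912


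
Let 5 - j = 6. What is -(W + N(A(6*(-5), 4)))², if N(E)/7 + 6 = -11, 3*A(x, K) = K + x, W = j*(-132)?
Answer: -169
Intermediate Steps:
j = -1 (j = 5 - 1*6 = 5 - 6 = -1)
W = 132 (W = -1*(-132) = 132)
A(x, K) = K/3 + x/3 (A(x, K) = (K + x)/3 = K/3 + x/3)
N(E) = -119 (N(E) = -42 + 7*(-11) = -42 - 77 = -119)
-(W + N(A(6*(-5), 4)))² = -(132 - 119)² = -1*13² = -1*169 = -169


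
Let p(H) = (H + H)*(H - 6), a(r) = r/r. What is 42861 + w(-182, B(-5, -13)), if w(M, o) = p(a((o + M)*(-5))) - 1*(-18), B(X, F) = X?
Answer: 42869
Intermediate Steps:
a(r) = 1
p(H) = 2*H*(-6 + H) (p(H) = (2*H)*(-6 + H) = 2*H*(-6 + H))
w(M, o) = 8 (w(M, o) = 2*1*(-6 + 1) - 1*(-18) = 2*1*(-5) + 18 = -10 + 18 = 8)
42861 + w(-182, B(-5, -13)) = 42861 + 8 = 42869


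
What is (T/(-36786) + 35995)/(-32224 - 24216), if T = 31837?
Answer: -1324080233/2076201840 ≈ -0.63774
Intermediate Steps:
(T/(-36786) + 35995)/(-32224 - 24216) = (31837/(-36786) + 35995)/(-32224 - 24216) = (31837*(-1/36786) + 35995)/(-56440) = (-31837/36786 + 35995)*(-1/56440) = (1324080233/36786)*(-1/56440) = -1324080233/2076201840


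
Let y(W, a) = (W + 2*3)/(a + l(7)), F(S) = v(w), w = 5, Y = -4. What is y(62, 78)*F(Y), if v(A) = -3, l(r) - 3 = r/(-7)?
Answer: -51/20 ≈ -2.5500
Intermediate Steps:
l(r) = 3 - r/7 (l(r) = 3 + r/(-7) = 3 + r*(-1/7) = 3 - r/7)
F(S) = -3
y(W, a) = (6 + W)/(2 + a) (y(W, a) = (W + 2*3)/(a + (3 - 1/7*7)) = (W + 6)/(a + (3 - 1)) = (6 + W)/(a + 2) = (6 + W)/(2 + a))
y(62, 78)*F(Y) = ((6 + 62)/(2 + 78))*(-3) = (68/80)*(-3) = ((1/80)*68)*(-3) = (17/20)*(-3) = -51/20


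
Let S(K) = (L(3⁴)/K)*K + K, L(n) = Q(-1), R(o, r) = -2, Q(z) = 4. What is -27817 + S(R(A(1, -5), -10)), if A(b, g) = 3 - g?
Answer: -27815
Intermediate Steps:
L(n) = 4
S(K) = 4 + K (S(K) = (4/K)*K + K = 4 + K)
-27817 + S(R(A(1, -5), -10)) = -27817 + (4 - 2) = -27817 + 2 = -27815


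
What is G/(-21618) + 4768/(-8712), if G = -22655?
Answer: 1309663/2615778 ≈ 0.50068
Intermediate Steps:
G/(-21618) + 4768/(-8712) = -22655/(-21618) + 4768/(-8712) = -22655*(-1/21618) + 4768*(-1/8712) = 22655/21618 - 596/1089 = 1309663/2615778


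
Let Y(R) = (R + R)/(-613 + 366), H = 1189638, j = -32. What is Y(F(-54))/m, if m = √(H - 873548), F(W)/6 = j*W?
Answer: -10368*√316090/39037115 ≈ -0.14932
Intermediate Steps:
F(W) = -192*W (F(W) = 6*(-32*W) = -192*W)
Y(R) = -2*R/247 (Y(R) = (2*R)/(-247) = (2*R)*(-1/247) = -2*R/247)
m = √316090 (m = √(1189638 - 873548) = √316090 ≈ 562.22)
Y(F(-54))/m = (-(-384)*(-54)/247)/(√316090) = (-2/247*10368)*(√316090/316090) = -10368*√316090/39037115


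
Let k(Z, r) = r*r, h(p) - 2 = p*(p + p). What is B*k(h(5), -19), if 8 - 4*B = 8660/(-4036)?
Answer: 3695557/4036 ≈ 915.65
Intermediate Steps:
h(p) = 2 + 2*p² (h(p) = 2 + p*(p + p) = 2 + p*(2*p) = 2 + 2*p²)
k(Z, r) = r²
B = 10237/4036 (B = 2 - 2165/(-4036) = 2 - 2165*(-1)/4036 = 2 - ¼*(-2165/1009) = 2 + 2165/4036 = 10237/4036 ≈ 2.5364)
B*k(h(5), -19) = (10237/4036)*(-19)² = (10237/4036)*361 = 3695557/4036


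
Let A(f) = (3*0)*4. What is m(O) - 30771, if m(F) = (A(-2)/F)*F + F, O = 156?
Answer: -30615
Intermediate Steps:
A(f) = 0 (A(f) = 0*4 = 0)
m(F) = F (m(F) = (0/F)*F + F = 0*F + F = 0 + F = F)
m(O) - 30771 = 156 - 30771 = -30615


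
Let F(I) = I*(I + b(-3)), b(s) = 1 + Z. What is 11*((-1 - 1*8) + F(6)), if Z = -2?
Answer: 231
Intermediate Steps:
b(s) = -1 (b(s) = 1 - 2 = -1)
F(I) = I*(-1 + I) (F(I) = I*(I - 1) = I*(-1 + I))
11*((-1 - 1*8) + F(6)) = 11*((-1 - 1*8) + 6*(-1 + 6)) = 11*((-1 - 8) + 6*5) = 11*(-9 + 30) = 11*21 = 231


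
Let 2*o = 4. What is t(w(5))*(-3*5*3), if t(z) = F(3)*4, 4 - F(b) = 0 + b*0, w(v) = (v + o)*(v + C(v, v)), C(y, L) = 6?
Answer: -720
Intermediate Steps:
o = 2 (o = (½)*4 = 2)
w(v) = (2 + v)*(6 + v) (w(v) = (v + 2)*(v + 6) = (2 + v)*(6 + v))
F(b) = 4 (F(b) = 4 - (0 + b*0) = 4 - (0 + 0) = 4 - 1*0 = 4 + 0 = 4)
t(z) = 16 (t(z) = 4*4 = 16)
t(w(5))*(-3*5*3) = 16*(-3*5*3) = 16*(-15*3) = 16*(-45) = -720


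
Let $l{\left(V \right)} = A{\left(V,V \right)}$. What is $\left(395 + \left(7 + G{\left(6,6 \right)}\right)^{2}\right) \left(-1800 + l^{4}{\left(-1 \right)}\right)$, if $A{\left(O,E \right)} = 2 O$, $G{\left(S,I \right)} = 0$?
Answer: $-792096$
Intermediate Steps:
$l{\left(V \right)} = 2 V$
$\left(395 + \left(7 + G{\left(6,6 \right)}\right)^{2}\right) \left(-1800 + l^{4}{\left(-1 \right)}\right) = \left(395 + \left(7 + 0\right)^{2}\right) \left(-1800 + \left(2 \left(-1\right)\right)^{4}\right) = \left(395 + 7^{2}\right) \left(-1800 + \left(-2\right)^{4}\right) = \left(395 + 49\right) \left(-1800 + 16\right) = 444 \left(-1784\right) = -792096$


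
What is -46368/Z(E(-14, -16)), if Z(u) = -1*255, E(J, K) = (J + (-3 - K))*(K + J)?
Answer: 15456/85 ≈ 181.84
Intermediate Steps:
E(J, K) = (J + K)*(-3 + J - K) (E(J, K) = (-3 + J - K)*(J + K) = (J + K)*(-3 + J - K))
Z(u) = -255
-46368/Z(E(-14, -16)) = -46368/(-255) = -46368*(-1/255) = 15456/85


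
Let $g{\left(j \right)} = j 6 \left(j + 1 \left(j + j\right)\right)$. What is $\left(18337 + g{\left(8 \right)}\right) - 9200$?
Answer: $10289$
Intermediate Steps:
$g{\left(j \right)} = 18 j^{2}$ ($g{\left(j \right)} = 6 j \left(j + 1 \cdot 2 j\right) = 6 j \left(j + 2 j\right) = 6 j 3 j = 18 j^{2}$)
$\left(18337 + g{\left(8 \right)}\right) - 9200 = \left(18337 + 18 \cdot 8^{2}\right) - 9200 = \left(18337 + 18 \cdot 64\right) - 9200 = \left(18337 + 1152\right) - 9200 = 19489 - 9200 = 10289$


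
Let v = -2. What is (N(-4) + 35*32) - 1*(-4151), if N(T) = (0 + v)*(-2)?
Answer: 5275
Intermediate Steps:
N(T) = 4 (N(T) = (0 - 2)*(-2) = -2*(-2) = 4)
(N(-4) + 35*32) - 1*(-4151) = (4 + 35*32) - 1*(-4151) = (4 + 1120) + 4151 = 1124 + 4151 = 5275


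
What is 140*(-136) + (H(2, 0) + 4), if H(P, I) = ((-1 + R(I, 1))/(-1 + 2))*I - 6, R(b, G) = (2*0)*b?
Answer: -19042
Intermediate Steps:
R(b, G) = 0 (R(b, G) = 0*b = 0)
H(P, I) = -6 - I (H(P, I) = ((-1 + 0)/(-1 + 2))*I - 6 = (-1/1)*I - 6 = (-1*1)*I - 6 = -I - 6 = -6 - I)
140*(-136) + (H(2, 0) + 4) = 140*(-136) + ((-6 - 1*0) + 4) = -19040 + ((-6 + 0) + 4) = -19040 + (-6 + 4) = -19040 - 2 = -19042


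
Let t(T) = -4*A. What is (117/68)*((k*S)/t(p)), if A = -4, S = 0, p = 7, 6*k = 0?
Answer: 0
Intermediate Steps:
k = 0 (k = (1/6)*0 = 0)
t(T) = 16 (t(T) = -4*(-4) = 16)
(117/68)*((k*S)/t(p)) = (117/68)*((0*0)/16) = (117*(1/68))*(0*(1/16)) = (117/68)*0 = 0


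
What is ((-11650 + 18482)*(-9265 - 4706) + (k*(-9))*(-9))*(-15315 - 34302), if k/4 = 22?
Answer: 4735582629048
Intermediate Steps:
k = 88 (k = 4*22 = 88)
((-11650 + 18482)*(-9265 - 4706) + (k*(-9))*(-9))*(-15315 - 34302) = ((-11650 + 18482)*(-9265 - 4706) + (88*(-9))*(-9))*(-15315 - 34302) = (6832*(-13971) - 792*(-9))*(-49617) = (-95449872 + 7128)*(-49617) = -95442744*(-49617) = 4735582629048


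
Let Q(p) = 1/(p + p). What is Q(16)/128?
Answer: 1/4096 ≈ 0.00024414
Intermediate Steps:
Q(p) = 1/(2*p)
Q(16)/128 = ((½)/16)/128 = ((½)*(1/16))*(1/128) = (1/32)*(1/128) = 1/4096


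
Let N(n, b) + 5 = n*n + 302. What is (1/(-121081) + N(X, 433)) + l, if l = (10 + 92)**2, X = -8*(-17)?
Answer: 3535201956/121081 ≈ 29197.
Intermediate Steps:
X = 136
N(n, b) = 297 + n**2 (N(n, b) = -5 + (n*n + 302) = -5 + (n**2 + 302) = -5 + (302 + n**2) = 297 + n**2)
l = 10404 (l = 102**2 = 10404)
(1/(-121081) + N(X, 433)) + l = (1/(-121081) + (297 + 136**2)) + 10404 = (-1/121081 + (297 + 18496)) + 10404 = (-1/121081 + 18793) + 10404 = 2275475232/121081 + 10404 = 3535201956/121081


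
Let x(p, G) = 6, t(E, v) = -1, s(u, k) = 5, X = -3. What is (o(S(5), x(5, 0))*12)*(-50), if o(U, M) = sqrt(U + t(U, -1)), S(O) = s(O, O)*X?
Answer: -2400*I ≈ -2400.0*I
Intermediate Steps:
S(O) = -15 (S(O) = 5*(-3) = -15)
o(U, M) = sqrt(-1 + U) (o(U, M) = sqrt(U - 1) = sqrt(-1 + U))
(o(S(5), x(5, 0))*12)*(-50) = (sqrt(-1 - 15)*12)*(-50) = (sqrt(-16)*12)*(-50) = ((4*I)*12)*(-50) = (48*I)*(-50) = -2400*I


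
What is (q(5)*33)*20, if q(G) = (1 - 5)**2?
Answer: 10560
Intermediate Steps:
q(G) = 16 (q(G) = (-4)**2 = 16)
(q(5)*33)*20 = (16*33)*20 = 528*20 = 10560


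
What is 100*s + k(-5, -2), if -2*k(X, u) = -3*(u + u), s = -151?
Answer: -15106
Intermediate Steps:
k(X, u) = 3*u (k(X, u) = -(-3)*(u + u)/2 = -(-3)*2*u/2 = -(-3)*u = 3*u)
100*s + k(-5, -2) = 100*(-151) + 3*(-2) = -15100 - 6 = -15106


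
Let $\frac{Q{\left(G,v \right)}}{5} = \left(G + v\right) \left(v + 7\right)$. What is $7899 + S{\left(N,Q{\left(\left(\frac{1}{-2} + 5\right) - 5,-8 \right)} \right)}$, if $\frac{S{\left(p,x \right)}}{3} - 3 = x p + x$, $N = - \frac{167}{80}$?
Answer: $\frac{248619}{32} \approx 7769.3$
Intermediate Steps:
$Q{\left(G,v \right)} = 5 \left(7 + v\right) \left(G + v\right)$ ($Q{\left(G,v \right)} = 5 \left(G + v\right) \left(v + 7\right) = 5 \left(G + v\right) \left(7 + v\right) = 5 \left(7 + v\right) \left(G + v\right)$)
$N = - \frac{167}{80}$ ($N = \left(-167\right) \frac{1}{80} = - \frac{167}{80} \approx -2.0875$)
$S{\left(p,x \right)} = 9 + 3 x + 3 p x$ ($S{\left(p,x \right)} = 9 + 3 \left(x p + x\right) = 9 + 3 \left(p x + x\right) = 9 + 3 \left(x + p x\right) = 9 + \left(3 x + 3 p x\right) = 9 + 3 x + 3 p x$)
$7899 + S{\left(N,Q{\left(\left(\frac{1}{-2} + 5\right) - 5,-8 \right)} \right)} = 7899 + \left(9 + 3 \left(5 \left(-8\right)^{2} + 35 \left(\left(\frac{1}{-2} + 5\right) - 5\right) + 35 \left(-8\right) + 5 \left(\left(\frac{1}{-2} + 5\right) - 5\right) \left(-8\right)\right) + 3 \left(- \frac{167}{80}\right) \left(5 \left(-8\right)^{2} + 35 \left(\left(\frac{1}{-2} + 5\right) - 5\right) + 35 \left(-8\right) + 5 \left(\left(\frac{1}{-2} + 5\right) - 5\right) \left(-8\right)\right)\right) = 7899 + \left(9 + 3 \left(5 \cdot 64 + 35 \left(\left(- \frac{1}{2} + 5\right) - 5\right) - 280 + 5 \left(\left(- \frac{1}{2} + 5\right) - 5\right) \left(-8\right)\right) + 3 \left(- \frac{167}{80}\right) \left(5 \cdot 64 + 35 \left(\left(- \frac{1}{2} + 5\right) - 5\right) - 280 + 5 \left(\left(- \frac{1}{2} + 5\right) - 5\right) \left(-8\right)\right)\right) = 7899 + \left(9 + 3 \left(320 + 35 \left(\frac{9}{2} - 5\right) - 280 + 5 \left(\frac{9}{2} - 5\right) \left(-8\right)\right) + 3 \left(- \frac{167}{80}\right) \left(320 + 35 \left(\frac{9}{2} - 5\right) - 280 + 5 \left(\frac{9}{2} - 5\right) \left(-8\right)\right)\right) = 7899 + \left(9 + 3 \left(320 + 35 \left(- \frac{1}{2}\right) - 280 + 5 \left(- \frac{1}{2}\right) \left(-8\right)\right) + 3 \left(- \frac{167}{80}\right) \left(320 + 35 \left(- \frac{1}{2}\right) - 280 + 5 \left(- \frac{1}{2}\right) \left(-8\right)\right)\right) = 7899 + \left(9 + 3 \left(320 - \frac{35}{2} - 280 + 20\right) + 3 \left(- \frac{167}{80}\right) \left(320 - \frac{35}{2} - 280 + 20\right)\right) = 7899 + \left(9 + 3 \cdot \frac{85}{2} + 3 \left(- \frac{167}{80}\right) \frac{85}{2}\right) = 7899 + \left(9 + \frac{255}{2} - \frac{8517}{32}\right) = 7899 - \frac{4149}{32} = \frac{248619}{32}$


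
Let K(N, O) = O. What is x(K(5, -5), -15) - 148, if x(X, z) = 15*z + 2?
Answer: -371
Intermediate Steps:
x(X, z) = 2 + 15*z
x(K(5, -5), -15) - 148 = (2 + 15*(-15)) - 148 = (2 - 225) - 148 = -223 - 148 = -371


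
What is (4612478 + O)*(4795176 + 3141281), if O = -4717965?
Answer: -837193039559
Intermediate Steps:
(4612478 + O)*(4795176 + 3141281) = (4612478 - 4717965)*(4795176 + 3141281) = -105487*7936457 = -837193039559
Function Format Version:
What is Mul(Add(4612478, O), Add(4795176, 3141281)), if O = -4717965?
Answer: -837193039559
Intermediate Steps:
Mul(Add(4612478, O), Add(4795176, 3141281)) = Mul(Add(4612478, -4717965), Add(4795176, 3141281)) = Mul(-105487, 7936457) = -837193039559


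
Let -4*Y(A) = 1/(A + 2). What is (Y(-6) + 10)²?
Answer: 25921/256 ≈ 101.25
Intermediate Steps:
Y(A) = -1/(4*(2 + A)) (Y(A) = -1/(4*(A + 2)) = -1/(4*(2 + A)))
(Y(-6) + 10)² = (-1/(8 + 4*(-6)) + 10)² = (-1/(8 - 24) + 10)² = (-1/(-16) + 10)² = (-1*(-1/16) + 10)² = (1/16 + 10)² = (161/16)² = 25921/256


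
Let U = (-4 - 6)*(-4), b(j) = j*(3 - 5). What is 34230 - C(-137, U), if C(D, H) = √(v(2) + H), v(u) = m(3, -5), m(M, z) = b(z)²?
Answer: 34230 - 2*√35 ≈ 34218.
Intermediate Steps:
b(j) = -2*j (b(j) = j*(-2) = -2*j)
m(M, z) = 4*z² (m(M, z) = (-2*z)² = 4*z²)
U = 40 (U = -10*(-4) = 40)
v(u) = 100 (v(u) = 4*(-5)² = 4*25 = 100)
C(D, H) = √(100 + H)
34230 - C(-137, U) = 34230 - √(100 + 40) = 34230 - √140 = 34230 - 2*√35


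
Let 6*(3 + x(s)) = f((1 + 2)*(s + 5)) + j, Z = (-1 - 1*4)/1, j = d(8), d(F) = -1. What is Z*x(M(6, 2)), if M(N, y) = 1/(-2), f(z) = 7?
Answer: 10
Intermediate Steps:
j = -1
M(N, y) = -½ (M(N, y) = 1*(-½) = -½)
Z = -5 (Z = (-1 - 4)*1 = -5*1 = -5)
x(s) = -2 (x(s) = -3 + (7 - 1)/6 = -3 + (⅙)*6 = -3 + 1 = -2)
Z*x(M(6, 2)) = -5*(-2) = 10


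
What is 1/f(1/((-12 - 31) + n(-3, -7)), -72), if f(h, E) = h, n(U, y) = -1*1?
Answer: -44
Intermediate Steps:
n(U, y) = -1
1/f(1/((-12 - 31) + n(-3, -7)), -72) = 1/(1/((-12 - 31) - 1)) = 1/(1/(-43 - 1)) = 1/(1/(-44)) = 1/(-1/44) = -44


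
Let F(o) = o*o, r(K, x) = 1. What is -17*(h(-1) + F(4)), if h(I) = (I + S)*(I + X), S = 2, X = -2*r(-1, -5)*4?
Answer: -119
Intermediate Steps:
X = -8 (X = -2*1*4 = -2*4 = -8)
F(o) = o²
h(I) = (-8 + I)*(2 + I) (h(I) = (I + 2)*(I - 8) = (2 + I)*(-8 + I) = (-8 + I)*(2 + I))
-17*(h(-1) + F(4)) = -17*((-16 + (-1)² - 6*(-1)) + 4²) = -17*((-16 + 1 + 6) + 16) = -17*(-9 + 16) = -17*7 = -119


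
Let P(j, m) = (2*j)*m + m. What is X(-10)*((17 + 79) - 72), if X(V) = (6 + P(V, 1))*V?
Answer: 3120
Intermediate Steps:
P(j, m) = m + 2*j*m (P(j, m) = 2*j*m + m = m + 2*j*m)
X(V) = V*(7 + 2*V) (X(V) = (6 + 1*(1 + 2*V))*V = (6 + (1 + 2*V))*V = (7 + 2*V)*V = V*(7 + 2*V))
X(-10)*((17 + 79) - 72) = (-10*(7 + 2*(-10)))*((17 + 79) - 72) = (-10*(7 - 20))*(96 - 72) = -10*(-13)*24 = 130*24 = 3120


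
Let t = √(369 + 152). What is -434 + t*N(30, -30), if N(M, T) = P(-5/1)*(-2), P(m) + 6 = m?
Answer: -434 + 22*√521 ≈ 68.159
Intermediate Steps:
P(m) = -6 + m
t = √521 ≈ 22.825
N(M, T) = 22 (N(M, T) = (-6 - 5/1)*(-2) = (-6 - 5*1)*(-2) = (-6 - 5)*(-2) = -11*(-2) = 22)
-434 + t*N(30, -30) = -434 + √521*22 = -434 + 22*√521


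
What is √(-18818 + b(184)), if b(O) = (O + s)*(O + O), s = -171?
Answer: I*√14034 ≈ 118.47*I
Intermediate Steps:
b(O) = 2*O*(-171 + O) (b(O) = (O - 171)*(O + O) = (-171 + O)*(2*O) = 2*O*(-171 + O))
√(-18818 + b(184)) = √(-18818 + 2*184*(-171 + 184)) = √(-18818 + 2*184*13) = √(-18818 + 4784) = √(-14034) = I*√14034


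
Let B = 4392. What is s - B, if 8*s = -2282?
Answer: -18709/4 ≈ -4677.3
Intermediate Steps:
s = -1141/4 (s = (⅛)*(-2282) = -1141/4 ≈ -285.25)
s - B = -1141/4 - 1*4392 = -1141/4 - 4392 = -18709/4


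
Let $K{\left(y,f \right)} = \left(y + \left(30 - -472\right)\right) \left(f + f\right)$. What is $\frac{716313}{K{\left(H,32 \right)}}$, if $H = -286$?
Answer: $\frac{238771}{4608} \approx 51.817$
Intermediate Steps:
$K{\left(y,f \right)} = 2 f \left(502 + y\right)$ ($K{\left(y,f \right)} = \left(y + \left(30 + 472\right)\right) 2 f = \left(y + 502\right) 2 f = \left(502 + y\right) 2 f = 2 f \left(502 + y\right)$)
$\frac{716313}{K{\left(H,32 \right)}} = \frac{716313}{2 \cdot 32 \left(502 - 286\right)} = \frac{716313}{2 \cdot 32 \cdot 216} = \frac{716313}{13824} = 716313 \cdot \frac{1}{13824} = \frac{238771}{4608}$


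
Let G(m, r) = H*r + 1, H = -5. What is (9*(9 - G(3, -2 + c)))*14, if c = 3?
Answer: 1638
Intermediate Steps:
G(m, r) = 1 - 5*r (G(m, r) = -5*r + 1 = 1 - 5*r)
(9*(9 - G(3, -2 + c)))*14 = (9*(9 - (1 - 5*(-2 + 3))))*14 = (9*(9 - (1 - 5*1)))*14 = (9*(9 - (1 - 5)))*14 = (9*(9 - 1*(-4)))*14 = (9*(9 + 4))*14 = (9*13)*14 = 117*14 = 1638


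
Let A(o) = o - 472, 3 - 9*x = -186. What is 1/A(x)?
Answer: -1/451 ≈ -0.0022173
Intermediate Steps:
x = 21 (x = ⅓ - ⅑*(-186) = ⅓ + 62/3 = 21)
A(o) = -472 + o
1/A(x) = 1/(-472 + 21) = 1/(-451) = -1/451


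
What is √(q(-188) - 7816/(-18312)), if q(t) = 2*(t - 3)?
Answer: I*√1999260669/2289 ≈ 19.534*I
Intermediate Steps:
q(t) = -6 + 2*t (q(t) = 2*(-3 + t) = -6 + 2*t)
√(q(-188) - 7816/(-18312)) = √((-6 + 2*(-188)) - 7816/(-18312)) = √((-6 - 376) - 7816*(-1/18312)) = √(-382 + 977/2289) = √(-873421/2289) = I*√1999260669/2289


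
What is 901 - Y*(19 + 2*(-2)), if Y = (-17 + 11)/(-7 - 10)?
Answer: 15227/17 ≈ 895.71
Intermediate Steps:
Y = 6/17 (Y = -6/(-17) = -6*(-1/17) = 6/17 ≈ 0.35294)
901 - Y*(19 + 2*(-2)) = 901 - 6*(19 + 2*(-2))/17 = 901 - 6*(19 - 4)/17 = 901 - 6*15/17 = 901 - 1*90/17 = 901 - 90/17 = 15227/17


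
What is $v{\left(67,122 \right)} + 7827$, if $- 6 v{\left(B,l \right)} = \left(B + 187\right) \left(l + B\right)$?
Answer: $-174$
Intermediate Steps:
$v{\left(B,l \right)} = - \frac{\left(187 + B\right) \left(B + l\right)}{6}$ ($v{\left(B,l \right)} = - \frac{\left(B + 187\right) \left(l + B\right)}{6} = - \frac{\left(187 + B\right) \left(B + l\right)}{6}$)
$v{\left(67,122 \right)} + 7827 = \left(\left(- \frac{187}{6}\right) 67 - \frac{11407}{3} - \frac{67^{2}}{6} - \frac{67}{6} \cdot 122\right) + 7827 = \left(- \frac{12529}{6} - \frac{11407}{3} - \frac{4489}{6} - \frac{4087}{3}\right) + 7827 = -8001 + 7827 = -174$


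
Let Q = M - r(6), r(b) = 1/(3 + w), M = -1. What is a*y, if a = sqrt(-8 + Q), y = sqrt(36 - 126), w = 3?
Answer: -5*sqrt(33) ≈ -28.723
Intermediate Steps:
r(b) = 1/6 (r(b) = 1/(3 + 3) = 1/6)
Q = -7/6 (Q = -1 - 1*1/6 = -1 - 1/6 = -7/6 ≈ -1.1667)
y = 3*I*sqrt(10) (y = sqrt(-90) = 3*I*sqrt(10) ≈ 9.4868*I)
a = I*sqrt(330)/6 (a = sqrt(-8 - 7/6) = sqrt(-55/6) = I*sqrt(330)/6 ≈ 3.0276*I)
a*y = (I*sqrt(330)/6)*(3*I*sqrt(10)) = -5*sqrt(33)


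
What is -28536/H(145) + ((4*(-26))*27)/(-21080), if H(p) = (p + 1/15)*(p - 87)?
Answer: -274743/84320 ≈ -3.2583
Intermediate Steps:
H(p) = (-87 + p)*(1/15 + p) (H(p) = (p + 1/15)*(-87 + p) = (1/15 + p)*(-87 + p) = (-87 + p)*(1/15 + p))
-28536/H(145) + ((4*(-26))*27)/(-21080) = -28536/(-29/5 + 145**2 - 1304/15*145) + ((4*(-26))*27)/(-21080) = -28536/(-29/5 + 21025 - 37816/3) - 104*27*(-1/21080) = -28536/126208/15 - 2808*(-1/21080) = -28536*15/126208 + 351/2635 = -1845/544 + 351/2635 = -274743/84320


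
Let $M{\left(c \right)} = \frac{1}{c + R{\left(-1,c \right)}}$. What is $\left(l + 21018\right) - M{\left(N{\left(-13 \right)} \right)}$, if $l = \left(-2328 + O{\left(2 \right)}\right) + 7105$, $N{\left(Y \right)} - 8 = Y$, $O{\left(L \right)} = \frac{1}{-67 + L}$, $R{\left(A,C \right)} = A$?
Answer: $\frac{10060109}{390} \approx 25795.0$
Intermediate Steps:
$N{\left(Y \right)} = 8 + Y$
$l = \frac{310504}{65}$ ($l = \left(-2328 + \frac{1}{-67 + 2}\right) + 7105 = \left(-2328 + \frac{1}{-65}\right) + 7105 = \left(-2328 - \frac{1}{65}\right) + 7105 = - \frac{151321}{65} + 7105 = \frac{310504}{65} \approx 4777.0$)
$M{\left(c \right)} = \frac{1}{-1 + c}$ ($M{\left(c \right)} = \frac{1}{c - 1} = \frac{1}{-1 + c}$)
$\left(l + 21018\right) - M{\left(N{\left(-13 \right)} \right)} = \left(\frac{310504}{65} + 21018\right) - \frac{1}{-1 + \left(8 - 13\right)} = \frac{1676674}{65} - \frac{1}{-1 - 5} = \frac{1676674}{65} - \frac{1}{-6} = \frac{1676674}{65} - - \frac{1}{6} = \frac{1676674}{65} + \frac{1}{6} = \frac{10060109}{390}$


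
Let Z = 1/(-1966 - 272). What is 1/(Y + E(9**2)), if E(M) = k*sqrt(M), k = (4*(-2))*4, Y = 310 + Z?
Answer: 2238/49235 ≈ 0.045455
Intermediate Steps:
Z = -1/2238 (Z = 1/(-2238) = -1/2238 ≈ -0.00044683)
Y = 693779/2238 (Y = 310 - 1/2238 = 693779/2238 ≈ 310.00)
k = -32 (k = -8*4 = -32)
E(M) = -32*sqrt(M)
1/(Y + E(9**2)) = 1/(693779/2238 - 32*sqrt(9**2)) = 1/(693779/2238 - 32*sqrt(81)) = 1/(693779/2238 - 32*9) = 1/(693779/2238 - 288) = 1/(49235/2238) = 2238/49235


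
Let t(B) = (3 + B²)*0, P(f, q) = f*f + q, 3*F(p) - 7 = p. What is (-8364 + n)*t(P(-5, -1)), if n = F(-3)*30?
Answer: 0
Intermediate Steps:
F(p) = 7/3 + p/3
P(f, q) = q + f² (P(f, q) = f² + q = q + f²)
t(B) = 0
n = 40 (n = (7/3 + (⅓)*(-3))*30 = (7/3 - 1)*30 = (4/3)*30 = 40)
(-8364 + n)*t(P(-5, -1)) = (-8364 + 40)*0 = -8324*0 = 0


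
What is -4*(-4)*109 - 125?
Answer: 1619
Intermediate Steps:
-4*(-4)*109 - 125 = 16*109 - 125 = 1744 - 125 = 1619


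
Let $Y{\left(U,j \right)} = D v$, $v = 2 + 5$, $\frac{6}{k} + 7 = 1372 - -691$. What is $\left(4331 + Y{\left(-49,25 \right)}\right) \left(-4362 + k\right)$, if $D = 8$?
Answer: $- \frac{19671891471}{1028} \approx -1.9136 \cdot 10^{7}$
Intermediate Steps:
$k = \frac{3}{1028}$ ($k = \frac{6}{-7 + \left(1372 - -691\right)} = \frac{6}{-7 + \left(1372 + 691\right)} = \frac{6}{-7 + 2063} = \frac{6}{2056} = 6 \cdot \frac{1}{2056} = \frac{3}{1028} \approx 0.0029183$)
$v = 7$
$Y{\left(U,j \right)} = 56$ ($Y{\left(U,j \right)} = 8 \cdot 7 = 56$)
$\left(4331 + Y{\left(-49,25 \right)}\right) \left(-4362 + k\right) = \left(4331 + 56\right) \left(-4362 + \frac{3}{1028}\right) = 4387 \left(- \frac{4484133}{1028}\right) = - \frac{19671891471}{1028}$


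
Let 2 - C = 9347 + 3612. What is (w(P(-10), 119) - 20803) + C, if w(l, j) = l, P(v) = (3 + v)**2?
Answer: -33711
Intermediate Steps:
C = -12957 (C = 2 - (9347 + 3612) = 2 - 1*12959 = 2 - 12959 = -12957)
(w(P(-10), 119) - 20803) + C = ((3 - 10)**2 - 20803) - 12957 = ((-7)**2 - 20803) - 12957 = (49 - 20803) - 12957 = -20754 - 12957 = -33711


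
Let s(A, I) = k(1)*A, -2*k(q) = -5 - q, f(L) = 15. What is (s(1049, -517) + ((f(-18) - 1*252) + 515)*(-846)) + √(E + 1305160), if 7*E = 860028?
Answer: -232041 + 2*√17493259/7 ≈ -2.3085e+5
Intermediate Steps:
E = 860028/7 (E = (⅐)*860028 = 860028/7 ≈ 1.2286e+5)
k(q) = 5/2 + q/2 (k(q) = -(-5 - q)/2 = 5/2 + q/2)
s(A, I) = 3*A (s(A, I) = (5/2 + (½)*1)*A = (5/2 + ½)*A = 3*A)
(s(1049, -517) + ((f(-18) - 1*252) + 515)*(-846)) + √(E + 1305160) = (3*1049 + ((15 - 1*252) + 515)*(-846)) + √(860028/7 + 1305160) = (3147 + ((15 - 252) + 515)*(-846)) + √(9996148/7) = (3147 + (-237 + 515)*(-846)) + 2*√17493259/7 = (3147 + 278*(-846)) + 2*√17493259/7 = (3147 - 235188) + 2*√17493259/7 = -232041 + 2*√17493259/7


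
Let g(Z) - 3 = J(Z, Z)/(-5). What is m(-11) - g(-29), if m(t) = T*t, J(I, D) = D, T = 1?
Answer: -99/5 ≈ -19.800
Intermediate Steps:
m(t) = t (m(t) = 1*t = t)
g(Z) = 3 - Z/5 (g(Z) = 3 + Z/(-5) = 3 + Z*(-1/5) = 3 - Z/5)
m(-11) - g(-29) = -11 - (3 - 1/5*(-29)) = -11 - (3 + 29/5) = -11 - 1*44/5 = -11 - 44/5 = -99/5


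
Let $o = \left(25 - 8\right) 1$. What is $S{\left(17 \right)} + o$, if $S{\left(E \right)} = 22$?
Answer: $39$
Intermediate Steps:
$o = 17$ ($o = \left(25 - 8\right) 1 = 17 \cdot 1 = 17$)
$S{\left(17 \right)} + o = 22 + 17 = 39$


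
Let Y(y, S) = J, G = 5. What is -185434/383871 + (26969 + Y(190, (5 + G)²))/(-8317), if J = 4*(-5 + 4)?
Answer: -11893336093/3192655107 ≈ -3.7252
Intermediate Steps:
J = -4 (J = 4*(-1) = -4)
Y(y, S) = -4
-185434/383871 + (26969 + Y(190, (5 + G)²))/(-8317) = -185434/383871 + (26969 - 4)/(-8317) = -185434*1/383871 + 26965*(-1/8317) = -185434/383871 - 26965/8317 = -11893336093/3192655107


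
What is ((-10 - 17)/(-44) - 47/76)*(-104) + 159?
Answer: 33335/209 ≈ 159.50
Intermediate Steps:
((-10 - 17)/(-44) - 47/76)*(-104) + 159 = (-27*(-1/44) - 47*1/76)*(-104) + 159 = (27/44 - 47/76)*(-104) + 159 = -1/209*(-104) + 159 = 104/209 + 159 = 33335/209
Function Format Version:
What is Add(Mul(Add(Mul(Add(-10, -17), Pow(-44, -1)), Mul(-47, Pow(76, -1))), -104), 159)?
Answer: Rational(33335, 209) ≈ 159.50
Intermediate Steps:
Add(Mul(Add(Mul(Add(-10, -17), Pow(-44, -1)), Mul(-47, Pow(76, -1))), -104), 159) = Add(Mul(Add(Mul(-27, Rational(-1, 44)), Mul(-47, Rational(1, 76))), -104), 159) = Add(Mul(Add(Rational(27, 44), Rational(-47, 76)), -104), 159) = Add(Mul(Rational(-1, 209), -104), 159) = Add(Rational(104, 209), 159) = Rational(33335, 209)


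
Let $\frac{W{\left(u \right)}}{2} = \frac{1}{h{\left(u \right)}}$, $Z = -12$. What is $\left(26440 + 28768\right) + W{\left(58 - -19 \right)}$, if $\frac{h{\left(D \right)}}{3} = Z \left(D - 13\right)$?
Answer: $\frac{63599615}{1152} \approx 55208.0$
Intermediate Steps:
$h{\left(D \right)} = 468 - 36 D$ ($h{\left(D \right)} = 3 \left(- 12 \left(D - 13\right)\right) = 3 \left(- 12 \left(-13 + D\right)\right) = 3 \left(156 - 12 D\right) = 468 - 36 D$)
$W{\left(u \right)} = \frac{2}{468 - 36 u}$
$\left(26440 + 28768\right) + W{\left(58 - -19 \right)} = \left(26440 + 28768\right) - \frac{1}{-234 + 18 \left(58 - -19\right)} = 55208 - \frac{1}{-234 + 18 \left(58 + 19\right)} = 55208 - \frac{1}{-234 + 18 \cdot 77} = 55208 - \frac{1}{-234 + 1386} = 55208 - \frac{1}{1152} = \frac{63599615}{1152}$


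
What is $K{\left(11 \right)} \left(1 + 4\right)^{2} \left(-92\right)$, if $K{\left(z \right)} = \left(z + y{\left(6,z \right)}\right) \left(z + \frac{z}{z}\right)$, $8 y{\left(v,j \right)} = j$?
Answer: $-341550$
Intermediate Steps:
$y{\left(v,j \right)} = \frac{j}{8}$
$K{\left(z \right)} = \frac{9 z \left(1 + z\right)}{8}$ ($K{\left(z \right)} = \left(z + \frac{z}{8}\right) \left(z + \frac{z}{z}\right) = \frac{9 z}{8} \left(z + 1\right) = \frac{9 z}{8} \left(1 + z\right) = \frac{9 z \left(1 + z\right)}{8}$)
$K{\left(11 \right)} \left(1 + 4\right)^{2} \left(-92\right) = \frac{9}{8} \cdot 11 \left(1 + 11\right) \left(1 + 4\right)^{2} \left(-92\right) = \frac{9}{8} \cdot 11 \cdot 12 \cdot 5^{2} \left(-92\right) = \frac{297}{2} \cdot 25 \left(-92\right) = \frac{7425}{2} \left(-92\right) = -341550$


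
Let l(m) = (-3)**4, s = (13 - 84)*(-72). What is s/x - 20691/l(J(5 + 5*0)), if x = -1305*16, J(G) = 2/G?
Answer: -667349/2610 ≈ -255.69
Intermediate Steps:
s = 5112 (s = -71*(-72) = 5112)
l(m) = 81
x = -20880
s/x - 20691/l(J(5 + 5*0)) = 5112/(-20880) - 20691/81 = 5112*(-1/20880) - 20691*1/81 = -71/290 - 2299/9 = -667349/2610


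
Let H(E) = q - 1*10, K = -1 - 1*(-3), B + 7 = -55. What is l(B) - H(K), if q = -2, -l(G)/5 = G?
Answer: 322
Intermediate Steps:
B = -62 (B = -7 - 55 = -62)
l(G) = -5*G
K = 2 (K = -1 + 3 = 2)
H(E) = -12 (H(E) = -2 - 1*10 = -2 - 10 = -12)
l(B) - H(K) = -5*(-62) - 1*(-12) = 310 + 12 = 322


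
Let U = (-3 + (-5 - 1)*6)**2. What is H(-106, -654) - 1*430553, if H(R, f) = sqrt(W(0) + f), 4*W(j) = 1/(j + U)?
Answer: -430553 + I*sqrt(3978935)/78 ≈ -4.3055e+5 + 25.573*I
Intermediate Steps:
U = 1521 (U = (-3 - 6*6)**2 = (-3 - 36)**2 = (-39)**2 = 1521)
W(j) = 1/(4*(1521 + j)) (W(j) = 1/(4*(j + 1521)) = 1/(4*(1521 + j)))
H(R, f) = sqrt(1/6084 + f) (H(R, f) = sqrt(1/(4*(1521 + 0)) + f) = sqrt((1/4)/1521 + f) = sqrt((1/4)*(1/1521) + f) = sqrt(1/6084 + f))
H(-106, -654) - 1*430553 = sqrt(1 + 6084*(-654))/78 - 1*430553 = sqrt(1 - 3978936)/78 - 430553 = sqrt(-3978935)/78 - 430553 = (I*sqrt(3978935))/78 - 430553 = I*sqrt(3978935)/78 - 430553 = -430553 + I*sqrt(3978935)/78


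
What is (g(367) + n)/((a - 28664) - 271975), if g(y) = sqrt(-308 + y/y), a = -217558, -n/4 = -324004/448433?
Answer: -1296016/232376635301 - I*sqrt(307)/518197 ≈ -5.5772e-6 - 3.3812e-5*I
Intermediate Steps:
n = 1296016/448433 (n = -(-1296016)/448433 = -4*(-324004/448433) = 1296016/448433 ≈ 2.8901)
g(y) = I*sqrt(307) (g(y) = sqrt(-308 + 1) = sqrt(-307) = I*sqrt(307))
(g(367) + n)/((a - 28664) - 271975) = (I*sqrt(307) + 1296016/448433)/((-217558 - 28664) - 271975) = (1296016/448433 + I*sqrt(307))/(-246222 - 271975) = (1296016/448433 + I*sqrt(307))/(-518197) = (1296016/448433 + I*sqrt(307))*(-1/518197) = -1296016/232376635301 - I*sqrt(307)/518197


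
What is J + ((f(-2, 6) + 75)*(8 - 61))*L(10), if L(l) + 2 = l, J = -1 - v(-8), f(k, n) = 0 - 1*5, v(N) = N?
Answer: -29673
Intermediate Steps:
f(k, n) = -5 (f(k, n) = 0 - 5 = -5)
J = 7 (J = -1 - 1*(-8) = -1 + 8 = 7)
L(l) = -2 + l
J + ((f(-2, 6) + 75)*(8 - 61))*L(10) = 7 + ((-5 + 75)*(8 - 61))*(-2 + 10) = 7 + (70*(-53))*8 = 7 - 3710*8 = 7 - 29680 = -29673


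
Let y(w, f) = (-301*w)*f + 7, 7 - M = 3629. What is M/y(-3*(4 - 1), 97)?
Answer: -1811/131390 ≈ -0.013783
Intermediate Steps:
M = -3622 (M = 7 - 1*3629 = 7 - 3629 = -3622)
y(w, f) = 7 - 301*f*w (y(w, f) = -301*f*w + 7 = 7 - 301*f*w)
M/y(-3*(4 - 1), 97) = -3622/(7 - 301*97*(-3*(4 - 1))) = -3622/(7 - 301*97*(-3*3)) = -3622/(7 - 301*97*(-9)) = -3622/(7 + 262773) = -3622/262780 = -3622*1/262780 = -1811/131390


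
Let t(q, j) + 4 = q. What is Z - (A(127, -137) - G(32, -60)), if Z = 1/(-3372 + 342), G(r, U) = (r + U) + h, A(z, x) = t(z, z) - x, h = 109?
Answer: -542371/3030 ≈ -179.00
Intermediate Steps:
t(q, j) = -4 + q
A(z, x) = -4 + z - x (A(z, x) = (-4 + z) - x = -4 + z - x)
G(r, U) = 109 + U + r (G(r, U) = (r + U) + 109 = (U + r) + 109 = 109 + U + r)
Z = -1/3030 (Z = 1/(-3030) = -1/3030 ≈ -0.00033003)
Z - (A(127, -137) - G(32, -60)) = -1/3030 - ((-4 + 127 - 1*(-137)) - (109 - 60 + 32)) = -1/3030 - ((-4 + 127 + 137) - 1*81) = -1/3030 - (260 - 81) = -1/3030 - 1*179 = -1/3030 - 179 = -542371/3030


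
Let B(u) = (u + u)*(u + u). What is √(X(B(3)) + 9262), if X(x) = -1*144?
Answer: √9118 ≈ 95.488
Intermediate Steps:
B(u) = 4*u² (B(u) = (2*u)*(2*u) = 4*u²)
X(x) = -144
√(X(B(3)) + 9262) = √(-144 + 9262) = √9118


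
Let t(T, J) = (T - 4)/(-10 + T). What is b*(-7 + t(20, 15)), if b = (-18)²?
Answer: -8748/5 ≈ -1749.6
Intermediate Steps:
t(T, J) = (-4 + T)/(-10 + T)
b = 324
b*(-7 + t(20, 15)) = 324*(-7 + (-4 + 20)/(-10 + 20)) = 324*(-7 + 16/10) = 324*(-7 + (⅒)*16) = 324*(-7 + 8/5) = 324*(-27/5) = -8748/5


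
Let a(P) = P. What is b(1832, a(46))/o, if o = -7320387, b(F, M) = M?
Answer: -46/7320387 ≈ -6.2838e-6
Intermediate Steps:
b(1832, a(46))/o = 46/(-7320387) = 46*(-1/7320387) = -46/7320387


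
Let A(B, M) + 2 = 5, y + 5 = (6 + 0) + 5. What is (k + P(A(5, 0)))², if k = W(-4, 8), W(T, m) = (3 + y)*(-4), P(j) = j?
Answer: 1089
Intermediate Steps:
y = 6 (y = -5 + ((6 + 0) + 5) = -5 + (6 + 5) = -5 + 11 = 6)
A(B, M) = 3 (A(B, M) = -2 + 5 = 3)
W(T, m) = -36 (W(T, m) = (3 + 6)*(-4) = 9*(-4) = -36)
k = -36
(k + P(A(5, 0)))² = (-36 + 3)² = (-33)² = 1089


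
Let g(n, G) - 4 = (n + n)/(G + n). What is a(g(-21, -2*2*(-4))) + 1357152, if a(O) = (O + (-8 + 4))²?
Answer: 33930564/25 ≈ 1.3572e+6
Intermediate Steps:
g(n, G) = 4 + 2*n/(G + n) (g(n, G) = 4 + (n + n)/(G + n) = 4 + (2*n)/(G + n) = 4 + 2*n/(G + n))
a(O) = (-4 + O)² (a(O) = (O - 4)² = (-4 + O)²)
a(g(-21, -2*2*(-4))) + 1357152 = (-4 + 2*(2*(-2*2*(-4)) + 3*(-21))/(-2*2*(-4) - 21))² + 1357152 = (-4 + 2*(2*(-4*(-4)) - 63)/(-4*(-4) - 21))² + 1357152 = (-4 + 2*(2*16 - 63)/(16 - 21))² + 1357152 = (-4 + 2*(32 - 63)/(-5))² + 1357152 = (-4 + 2*(-⅕)*(-31))² + 1357152 = (-4 + 62/5)² + 1357152 = (42/5)² + 1357152 = 1764/25 + 1357152 = 33930564/25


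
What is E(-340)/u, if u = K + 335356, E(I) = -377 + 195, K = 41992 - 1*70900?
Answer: -91/153224 ≈ -0.00059390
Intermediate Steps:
K = -28908 (K = 41992 - 70900 = -28908)
E(I) = -182
u = 306448 (u = -28908 + 335356 = 306448)
E(-340)/u = -182/306448 = -182*1/306448 = -91/153224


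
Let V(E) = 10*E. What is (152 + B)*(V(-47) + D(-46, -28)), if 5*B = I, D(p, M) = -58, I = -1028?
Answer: 141504/5 ≈ 28301.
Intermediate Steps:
B = -1028/5 (B = (⅕)*(-1028) = -1028/5 ≈ -205.60)
(152 + B)*(V(-47) + D(-46, -28)) = (152 - 1028/5)*(10*(-47) - 58) = -268*(-470 - 58)/5 = -268/5*(-528) = 141504/5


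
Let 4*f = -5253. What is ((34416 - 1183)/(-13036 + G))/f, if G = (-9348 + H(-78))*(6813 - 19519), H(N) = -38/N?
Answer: -864058/4054880013257 ≈ -2.1309e-7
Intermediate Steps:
G = 4632010418/39 (G = (-9348 - 38/(-78))*(6813 - 19519) = (-9348 - 38*(-1/78))*(-12706) = (-9348 + 19/39)*(-12706) = -364553/39*(-12706) = 4632010418/39 ≈ 1.1877e+8)
f = -5253/4 (f = (¼)*(-5253) = -5253/4 ≈ -1313.3)
((34416 - 1183)/(-13036 + G))/f = ((34416 - 1183)/(-13036 + 4632010418/39))/(-5253/4) = (33233/(4631502014/39))*(-4/5253) = (33233*(39/4631502014))*(-4/5253) = (1296087/4631502014)*(-4/5253) = -864058/4054880013257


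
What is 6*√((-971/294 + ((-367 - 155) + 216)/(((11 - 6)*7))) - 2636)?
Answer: I*√116778810/35 ≈ 308.75*I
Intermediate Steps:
6*√((-971/294 + ((-367 - 155) + 216)/(((11 - 6)*7))) - 2636) = 6*√((-971*1/294 + (-522 + 216)/((5*7))) - 2636) = 6*√((-971/294 - 306/35) - 2636) = 6*√(-17707/1470 - 2636) = 6*√(-3892627/1470) = 6*(I*√116778810/210) = I*√116778810/35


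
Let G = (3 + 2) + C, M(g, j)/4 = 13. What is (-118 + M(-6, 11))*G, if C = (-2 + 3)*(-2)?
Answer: -198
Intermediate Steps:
C = -2 (C = 1*(-2) = -2)
M(g, j) = 52 (M(g, j) = 4*13 = 52)
G = 3 (G = (3 + 2) - 2 = 5 - 2 = 3)
(-118 + M(-6, 11))*G = (-118 + 52)*3 = -66*3 = -198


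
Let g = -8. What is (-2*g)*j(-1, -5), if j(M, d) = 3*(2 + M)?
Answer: 48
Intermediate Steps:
j(M, d) = 6 + 3*M
(-2*g)*j(-1, -5) = (-2*(-8))*(6 + 3*(-1)) = 16*(6 - 3) = 16*3 = 48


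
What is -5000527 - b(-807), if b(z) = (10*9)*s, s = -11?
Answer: -4999537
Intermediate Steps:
b(z) = -990 (b(z) = (10*9)*(-11) = 90*(-11) = -990)
-5000527 - b(-807) = -5000527 - 1*(-990) = -5000527 + 990 = -4999537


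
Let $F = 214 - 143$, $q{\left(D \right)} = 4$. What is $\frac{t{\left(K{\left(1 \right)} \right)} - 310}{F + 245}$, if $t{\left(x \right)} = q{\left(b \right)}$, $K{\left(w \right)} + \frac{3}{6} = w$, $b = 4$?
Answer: $- \frac{153}{158} \approx -0.96835$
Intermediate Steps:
$K{\left(w \right)} = - \frac{1}{2} + w$
$t{\left(x \right)} = 4$
$F = 71$ ($F = 214 - 143 = 71$)
$\frac{t{\left(K{\left(1 \right)} \right)} - 310}{F + 245} = \frac{4 - 310}{71 + 245} = - \frac{306}{316} = \left(-306\right) \frac{1}{316} = - \frac{153}{158}$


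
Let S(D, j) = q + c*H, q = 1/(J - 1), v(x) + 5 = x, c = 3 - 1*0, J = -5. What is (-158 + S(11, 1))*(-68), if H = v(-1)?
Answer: 35938/3 ≈ 11979.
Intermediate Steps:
c = 3 (c = 3 + 0 = 3)
v(x) = -5 + x
q = -⅙ (q = 1/(-5 - 1) = 1/(-6) = -⅙ ≈ -0.16667)
H = -6 (H = -5 - 1 = -6)
S(D, j) = -109/6 (S(D, j) = -⅙ + 3*(-6) = -⅙ - 18 = -109/6)
(-158 + S(11, 1))*(-68) = (-158 - 109/6)*(-68) = -1057/6*(-68) = 35938/3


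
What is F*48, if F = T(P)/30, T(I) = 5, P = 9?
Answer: 8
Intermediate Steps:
F = ⅙ (F = 5/30 = 5*(1/30) = ⅙ ≈ 0.16667)
F*48 = (⅙)*48 = 8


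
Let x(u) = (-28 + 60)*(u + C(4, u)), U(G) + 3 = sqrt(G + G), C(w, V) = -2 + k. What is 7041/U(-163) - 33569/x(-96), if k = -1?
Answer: (-22205181*I + 33569*sqrt(326))/(3168*(sqrt(326) + 3*I)) ≈ -52.457 - 379.49*I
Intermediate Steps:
C(w, V) = -3 (C(w, V) = -2 - 1 = -3)
U(G) = -3 + sqrt(2)*sqrt(G) (U(G) = -3 + sqrt(G + G) = -3 + sqrt(2*G) = -3 + sqrt(2)*sqrt(G))
x(u) = -96 + 32*u (x(u) = (-28 + 60)*(u - 3) = 32*(-3 + u) = -96 + 32*u)
7041/U(-163) - 33569/x(-96) = 7041/(-3 + sqrt(2)*sqrt(-163)) - 33569/(-96 + 32*(-96)) = 7041/(-3 + sqrt(2)*(I*sqrt(163))) - 33569/(-96 - 3072) = 7041/(-3 + I*sqrt(326)) - 33569/(-3168) = 7041/(-3 + I*sqrt(326)) - 33569*(-1/3168) = 7041/(-3 + I*sqrt(326)) + 33569/3168 = 33569/3168 + 7041/(-3 + I*sqrt(326))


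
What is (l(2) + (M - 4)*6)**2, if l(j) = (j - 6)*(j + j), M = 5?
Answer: 100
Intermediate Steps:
l(j) = 2*j*(-6 + j) (l(j) = (-6 + j)*(2*j) = 2*j*(-6 + j))
(l(2) + (M - 4)*6)**2 = (2*2*(-6 + 2) + (5 - 4)*6)**2 = (2*2*(-4) + 1*6)**2 = (-16 + 6)**2 = (-10)**2 = 100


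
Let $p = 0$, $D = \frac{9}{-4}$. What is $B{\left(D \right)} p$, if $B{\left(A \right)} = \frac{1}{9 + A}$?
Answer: $0$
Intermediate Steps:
$D = - \frac{9}{4}$ ($D = 9 \left(- \frac{1}{4}\right) = - \frac{9}{4} \approx -2.25$)
$B{\left(D \right)} p = \frac{1}{9 - \frac{9}{4}} \cdot 0 = \frac{1}{\frac{27}{4}} \cdot 0 = \frac{4}{27} \cdot 0 = 0$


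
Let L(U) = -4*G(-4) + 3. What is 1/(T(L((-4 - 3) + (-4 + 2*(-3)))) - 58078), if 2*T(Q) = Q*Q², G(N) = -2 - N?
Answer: -2/116281 ≈ -1.7200e-5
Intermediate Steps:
L(U) = -5 (L(U) = -4*(-2 - 1*(-4)) + 3 = -4*(-2 + 4) + 3 = -4*2 + 3 = -8 + 3 = -5)
T(Q) = Q³/2 (T(Q) = (Q*Q²)/2 = Q³/2)
1/(T(L((-4 - 3) + (-4 + 2*(-3)))) - 58078) = 1/((½)*(-5)³ - 58078) = 1/((½)*(-125) - 58078) = 1/(-125/2 - 58078) = 1/(-116281/2) = -2/116281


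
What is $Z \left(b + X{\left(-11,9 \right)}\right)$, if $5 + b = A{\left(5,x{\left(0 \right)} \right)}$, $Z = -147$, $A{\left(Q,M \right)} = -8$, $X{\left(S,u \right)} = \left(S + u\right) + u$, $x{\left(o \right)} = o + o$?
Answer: $882$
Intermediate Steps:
$x{\left(o \right)} = 2 o$
$X{\left(S,u \right)} = S + 2 u$
$b = -13$ ($b = -5 - 8 = -13$)
$Z \left(b + X{\left(-11,9 \right)}\right) = - 147 \left(-13 + \left(-11 + 2 \cdot 9\right)\right) = - 147 \left(-13 + \left(-11 + 18\right)\right) = - 147 \left(-13 + 7\right) = \left(-147\right) \left(-6\right) = 882$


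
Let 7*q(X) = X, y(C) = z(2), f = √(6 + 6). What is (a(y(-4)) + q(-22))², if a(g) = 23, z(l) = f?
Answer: 19321/49 ≈ 394.31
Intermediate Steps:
f = 2*√3 (f = √12 = 2*√3 ≈ 3.4641)
z(l) = 2*√3
y(C) = 2*√3
q(X) = X/7
(a(y(-4)) + q(-22))² = (23 + (⅐)*(-22))² = (23 - 22/7)² = (139/7)² = 19321/49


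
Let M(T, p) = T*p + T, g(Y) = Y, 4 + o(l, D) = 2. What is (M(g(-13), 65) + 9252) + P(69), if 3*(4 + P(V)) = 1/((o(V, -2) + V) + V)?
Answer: 3423121/408 ≈ 8390.0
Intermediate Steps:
o(l, D) = -2 (o(l, D) = -4 + 2 = -2)
M(T, p) = T + T*p
P(V) = -4 + 1/(3*(-2 + 2*V)) (P(V) = -4 + 1/(3*((-2 + V) + V)) = -4 + 1/(3*(-2 + 2*V)))
(M(g(-13), 65) + 9252) + P(69) = (-13*(1 + 65) + 9252) + (25 - 24*69)/(6*(-1 + 69)) = (-13*66 + 9252) + (⅙)*(25 - 1656)/68 = (-858 + 9252) + (⅙)*(1/68)*(-1631) = 8394 - 1631/408 = 3423121/408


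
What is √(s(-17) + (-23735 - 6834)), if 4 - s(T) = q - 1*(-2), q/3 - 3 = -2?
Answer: I*√30570 ≈ 174.84*I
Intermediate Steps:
q = 3 (q = 9 + 3*(-2) = 9 - 6 = 3)
s(T) = -1 (s(T) = 4 - (3 - 1*(-2)) = 4 - (3 + 2) = 4 - 1*5 = 4 - 5 = -1)
√(s(-17) + (-23735 - 6834)) = √(-1 + (-23735 - 6834)) = √(-1 - 30569) = √(-30570) = I*√30570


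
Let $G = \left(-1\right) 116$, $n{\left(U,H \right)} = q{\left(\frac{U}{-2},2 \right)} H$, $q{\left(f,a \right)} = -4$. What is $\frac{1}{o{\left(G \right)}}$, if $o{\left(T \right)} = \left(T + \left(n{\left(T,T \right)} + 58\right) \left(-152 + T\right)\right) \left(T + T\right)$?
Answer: $\frac{1}{32482784} \approx 3.0786 \cdot 10^{-8}$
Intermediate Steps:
$n{\left(U,H \right)} = - 4 H$
$G = -116$
$o{\left(T \right)} = 2 T \left(T + \left(-152 + T\right) \left(58 - 4 T\right)\right)$ ($o{\left(T \right)} = \left(T + \left(- 4 T + 58\right) \left(-152 + T\right)\right) \left(T + T\right) = \left(T + \left(58 - 4 T\right) \left(-152 + T\right)\right) 2 T = \left(T + \left(-152 + T\right) \left(58 - 4 T\right)\right) 2 T = 2 T \left(T + \left(-152 + T\right) \left(58 - 4 T\right)\right)$)
$\frac{1}{o{\left(G \right)}} = \frac{1}{2 \left(-116\right) \left(-8816 - 4 \left(-116\right)^{2} + 667 \left(-116\right)\right)} = \frac{1}{2 \left(-116\right) \left(-8816 - 53824 - 77372\right)} = \frac{1}{2 \left(-116\right) \left(-140012\right)} = \frac{1}{32482784}$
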